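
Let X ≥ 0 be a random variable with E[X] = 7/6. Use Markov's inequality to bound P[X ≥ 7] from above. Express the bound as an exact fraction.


μ = E[X] = 7/6, a = 7.
Markov: P[X ≥ 7] ≤ μ/a = (7/6)/7 = 1/6.
Numerically: ≈ 0.167.
(Since a = 7 > μ = 1.167, the bound 1/6 is < 1 and informative.)

P[X ≥ 7] ≤ 1/6 ≈ 0.167.


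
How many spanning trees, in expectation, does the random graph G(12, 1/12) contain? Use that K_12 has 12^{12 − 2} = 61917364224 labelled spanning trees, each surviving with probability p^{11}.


K_12 has 12^{12 − 2} = 61917364224 labelled spanning trees.
For each such spanning tree H, let X_H = 1 if all 11 edges of H are present in G. Then P[X_H = 1] = p^{11} = (1/12)^{11} = 1/743008370688.
By linearity of expectation: E[X] = Σ_H E[X_H] = 61917364224 · p^{11} = 61917364224 · 1/743008370688 = 1/12.
Numerically: E[X] ≈ 0.0833.

E[X] = 61917364224 · (1/12)^{11} = 1/12 ≈ 0.0833.


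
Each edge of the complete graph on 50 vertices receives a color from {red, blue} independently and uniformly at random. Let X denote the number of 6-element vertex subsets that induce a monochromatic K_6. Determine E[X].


Let X = Σ_S X_S over the C(50, 6) = 15890700 subsets S of size 6, where X_S = 1 if the K_6 on S is monochromatic.
For a fixed S, the K_6 on S has C(6, 2) = 15 edges. P[all 15 edges red] = (1/2)^15, and likewise for blue, so P[monochromatic] = 2·(1/2)^15 = 2^{1 − 15} = 1/16384.
Summing: E[X] = C(50, 6) · 2^{1 − 15} = 15890700 · 1/16384 = 3972675/4096.
Numerically: E[X] ≈ 969.891357.

E[X] = C(50,6)·2^(1−C(6,2)) = 3972675/4096 ≈ 969.891357.


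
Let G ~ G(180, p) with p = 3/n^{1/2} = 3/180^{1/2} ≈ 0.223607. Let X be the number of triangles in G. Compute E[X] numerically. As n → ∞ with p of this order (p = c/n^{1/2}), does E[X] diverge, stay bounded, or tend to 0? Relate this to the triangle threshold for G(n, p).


Number of potential triangles: C(180, 3) = 955860.
Each occurs with probability p³ ≈ (0.223607)³ ≈ 1.11803399e-02.
By linearity: E[X] = C(180, 3)·p³ ≈ 955860 · 1.11803399e-02 ≈ 10686.839685.
Since α = 1/2 < 1, p = c/n^{1/2} ≫ 1/n is above the triangle threshold p ~ 1/n. Asymptotically E[X] ~ (c³/6)·n^{3(1−α)} = (3³/6)·n^{1.5} → ∞; triangles are abundant w.h.p.

E[X] ≈ 10686.839685; in regime p = Θ(1/n^{1/2}) E[X] diverges (above the triangle threshold p ~ 1/n).


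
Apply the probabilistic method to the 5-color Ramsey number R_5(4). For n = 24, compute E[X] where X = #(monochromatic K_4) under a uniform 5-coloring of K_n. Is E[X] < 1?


E[X] = C(24, 4) · 5^{1 − 6} = 10626 · 5^{−5} = 10626/3125.
As a reduced fraction: E[X] = 10626/3125 ≈ 3.400.
Is E[X] < 1? NO.
Since E[X] ≥ 1, the first-moment bound is inconclusive at n = 24; it does NOT by itself certify R_5(4) > 24.

E[X] = 10626/3125 ≈ 3.400; E[X] ≥ 1; first-moment method inconclusive here.


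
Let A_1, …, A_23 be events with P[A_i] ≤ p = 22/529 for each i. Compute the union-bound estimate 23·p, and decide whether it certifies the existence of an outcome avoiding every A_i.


Union bound: P[∪_{i=1}^{23} A_i] ≤ Σ_i P[A_i] ≤ 23·p = 23·(22/529) = 22/23.
Numerically: 22/23 ≈ 0.9565.
Is 22/23 < 1? YES.
Since P[∪ A_i] ≤ 22/23 < 1, the complement has P[∩ A_i^c] ≥ 1 − 22/23 = 1/23 > 0, so some outcome avoids every A_i.

23·p = 22/23 ≈ 0.9565; existence CERTIFIED by the union bound.


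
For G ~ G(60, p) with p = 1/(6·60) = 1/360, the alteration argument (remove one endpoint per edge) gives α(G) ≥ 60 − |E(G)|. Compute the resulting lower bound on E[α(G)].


E[|E(G)|] = C(60, 2)·p = 1770 · (1/360) = 59/12.
E[α(G)] ≥ n − E[|E(G)|] = 60 − 59/12 = 661/12.
Numerically: ≈ 55.0833.
(This is only a lower bound; the true E[α(G)] may be larger.)

E[α(G)] ≥ 661/12 ≈ 55.0833.


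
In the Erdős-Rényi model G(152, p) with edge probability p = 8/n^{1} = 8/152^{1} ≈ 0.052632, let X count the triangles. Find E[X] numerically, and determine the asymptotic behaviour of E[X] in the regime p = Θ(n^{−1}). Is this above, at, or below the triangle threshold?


Number of potential triangles: C(152, 3) = 573800.
Each occurs with probability p³ ≈ (0.052632)³ ≈ 1.4579385e-04.
By linearity: E[X] = C(152, 3)·p³ ≈ 573800 · 1.4579385e-04 ≈ 83.65651.
Here α = 1, so p = 8/n is exactly at the triangle threshold p ~ 1/n. Asymptotically E[X] → c³/6 = 8³/6 = 256/3 ≈ 85.33333, a bounded constant. In this regime the triangle count is asymptotically Poisson(c³/6).

E[X] ≈ 83.65651; in regime p = Θ(1/n^{1}) E[X] stays bounded (at the triangle threshold p ~ 1/n).


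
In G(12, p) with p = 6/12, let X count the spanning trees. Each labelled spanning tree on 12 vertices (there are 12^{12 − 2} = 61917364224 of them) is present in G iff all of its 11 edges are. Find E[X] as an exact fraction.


K_12 has 12^{12 − 2} = 61917364224 labelled spanning trees.
For each such spanning tree H, let X_H = 1 if all 11 edges of H are present in G. Then P[X_H = 1] = p^{11} = (1/2)^{11} = 1/2048.
By linearity: E[X] = Σ_H E[X_H] = 61917364224 · p^{11} = 61917364224 · 1/2048 = 30233088.
Numerically: E[X] ≈ 3.0233e+07.

E[X] = 61917364224 · (1/2)^{11} = 30233088 ≈ 3.0233e+07.


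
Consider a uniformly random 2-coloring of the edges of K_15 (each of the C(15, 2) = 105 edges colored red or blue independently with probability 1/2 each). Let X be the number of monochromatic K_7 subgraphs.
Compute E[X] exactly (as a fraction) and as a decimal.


Let X = Σ_S X_S over the C(15, 7) = 6435 subsets S of size 7, where X_S = 1 if the K_7 on S is monochromatic.
For a fixed S, the K_7 on S has C(7, 2) = 21 edges. P[all 21 edges red] = (1/2)^21, and likewise for blue, so P[monochromatic] = 2·(1/2)^21 = 2^{1 − 21} = 1/1048576.
Summing: E[X] = C(15, 7) · 2^{1 − 21} = 6435 · 1/1048576 = 6435/1048576.
Numerically: E[X] ≈ 0.00614.

E[X] = C(15,7)·2^(1−C(7,2)) = 6435/1048576 ≈ 0.00614.


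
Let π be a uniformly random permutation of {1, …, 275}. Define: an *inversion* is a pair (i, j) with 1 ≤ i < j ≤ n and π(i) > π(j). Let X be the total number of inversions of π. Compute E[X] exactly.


Write X = Σ X_I over the C(275, 2) = 37675 pairs i < j, with X_I the indicator of one inversion.
There are 37675 indicators.
For each fixed pair i < j, the values π(i) and π(j) are two distinct elements of {1, …, 275} in uniformly random order; by symmetry P[π(i) > π(j)] = 1/2.
By linearity: E[X] = 37675 · (1/2) = C(275, 2) · (1/2) = 37675/2 = 37675/2 ≈ 18837.500.

E[X] = 37675/2 = 18837.500.


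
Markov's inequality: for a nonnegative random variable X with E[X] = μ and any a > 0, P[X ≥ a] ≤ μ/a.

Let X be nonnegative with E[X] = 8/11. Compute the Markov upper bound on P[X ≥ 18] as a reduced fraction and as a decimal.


μ = E[X] = 8/11, a = 18.
Markov: P[X ≥ 18] ≤ μ/a = (8/11)/18 = 4/99.
Numerically: ≈ 0.040.
(Since a = 18 > μ = 0.727, the bound 4/99 is < 1 and informative.)

P[X ≥ 18] ≤ 4/99 ≈ 0.040.


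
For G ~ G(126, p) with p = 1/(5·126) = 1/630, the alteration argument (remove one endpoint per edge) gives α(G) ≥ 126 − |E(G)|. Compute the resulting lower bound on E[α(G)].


E[|E(G)|] = C(126, 2)·p = 7875 · (1/630) = 25/2.
E[α(G)] ≥ n − E[|E(G)|] = 126 − 25/2 = 227/2.
Numerically: ≈ 113.50000.
(This is only a lower bound; the true E[α(G)] may be larger.)

E[α(G)] ≥ 227/2 ≈ 113.50000.


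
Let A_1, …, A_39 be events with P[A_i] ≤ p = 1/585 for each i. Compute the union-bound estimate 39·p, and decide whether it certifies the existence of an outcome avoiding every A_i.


Union bound: P[∪_{i=1}^{39} A_i] ≤ Σ_i P[A_i] ≤ 39·p = 39·(1/585) = 1/15.
Numerically: 1/15 ≈ 0.0666667.
Is 1/15 < 1? YES.
Since P[∪ A_i] ≤ 1/15 < 1, the complement has P[∩ A_i^c] ≥ 1 − 1/15 = 14/15 > 0, so some outcome avoids every A_i.

39·p = 1/15 ≈ 0.0666667; existence CERTIFIED by the union bound.


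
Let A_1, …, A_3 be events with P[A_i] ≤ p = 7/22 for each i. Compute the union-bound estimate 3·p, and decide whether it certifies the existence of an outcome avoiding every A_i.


Union bound: P[∪_{i=1}^{3} A_i] ≤ Σ_i P[A_i] ≤ 3·p = 3·(7/22) = 21/22.
Numerically: 21/22 ≈ 0.9545.
Is 21/22 < 1? YES.
Since P[∪ A_i] ≤ 21/22 < 1, the complement has P[∩ A_i^c] ≥ 1 − 21/22 = 1/22 > 0, so some outcome avoids every A_i.

3·p = 21/22 ≈ 0.9545; existence CERTIFIED by the union bound.


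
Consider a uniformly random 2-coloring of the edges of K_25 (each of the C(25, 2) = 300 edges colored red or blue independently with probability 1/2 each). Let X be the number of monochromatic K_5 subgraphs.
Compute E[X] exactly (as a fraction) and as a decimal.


Let X = Σ_S X_S over the C(25, 5) = 53130 subsets S of size 5, where X_S = 1 if the K_5 on S is monochromatic.
For a fixed S, the K_5 on S has C(5, 2) = 10 edges. P[all 10 edges red] = (1/2)^10, and likewise for blue, so P[monochromatic] = 2·(1/2)^10 = 2^{1 − 10} = 1/512.
By linearity: E[X] = C(25, 5) · 2^{1 − 10} = 53130 · 1/512 = 26565/256.
Numerically: E[X] ≈ 103.770.

E[X] = C(25,5)·2^(1−C(5,2)) = 26565/256 ≈ 103.770.


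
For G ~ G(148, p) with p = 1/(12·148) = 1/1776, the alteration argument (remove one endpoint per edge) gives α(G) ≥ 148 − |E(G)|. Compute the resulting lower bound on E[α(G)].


E[|E(G)|] = C(148, 2)·p = 10878 · (1/1776) = 49/8.
E[α(G)] ≥ n − E[|E(G)|] = 148 − 49/8 = 1135/8.
Numerically: ≈ 141.87500.
(This is only a lower bound; the true E[α(G)] may be larger.)

E[α(G)] ≥ 1135/8 ≈ 141.87500.


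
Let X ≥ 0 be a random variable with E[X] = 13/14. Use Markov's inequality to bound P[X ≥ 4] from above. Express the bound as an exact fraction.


μ = E[X] = 13/14, a = 4.
Markov: P[X ≥ 4] ≤ μ/a = (13/14)/4 = 13/56.
Numerically: ≈ 0.23214.
(Since a = 4 > μ = 0.92857, the bound 13/56 is < 1 and informative.)

P[X ≥ 4] ≤ 13/56 ≈ 0.23214.


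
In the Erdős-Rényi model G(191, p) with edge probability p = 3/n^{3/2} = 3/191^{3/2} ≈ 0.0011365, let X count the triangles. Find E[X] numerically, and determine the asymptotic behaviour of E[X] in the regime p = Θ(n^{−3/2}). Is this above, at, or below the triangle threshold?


Number of potential triangles: C(191, 3) = 1143135.
Each occurs with probability p³ ≈ (0.0011365)³ ≈ 1.46795794e-09.
By linearity: E[X] = C(191, 3)·p³ ≈ 1143135 · 1.46795794e-09 ≈ 0.001678.
Since α = 3/2 > 1, p = c/n^{3/2} = o(1/n) is below the triangle threshold p ~ 1/n. Asymptotically E[X] ~ (c³/6)·n^{3(1−α)} = (3³/6)·n^{-1.5} → 0, so by Markov's inequality G has no triangles w.h.p.

E[X] ≈ 0.001678; in regime p = Θ(1/n^{3/2}) E[X] tends to 0 (below the triangle threshold p ~ 1/n).


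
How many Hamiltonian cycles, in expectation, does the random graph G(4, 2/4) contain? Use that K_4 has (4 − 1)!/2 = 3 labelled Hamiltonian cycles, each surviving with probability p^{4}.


K_4 has (4 − 1)!/2 = 3 labelled Hamiltonian cycles.
For each such Hamiltonian cycle H, let X_H = 1 if all 4 edges of H are present in G. Then P[X_H = 1] = p^{4} = (1/2)^{4} = 1/16.
Summing the indicators: E[X] = Σ_H E[X_H] = 3 · p^{4} = 3 · 1/16 = 3/16.
Numerically: E[X] ≈ 0.188.

E[X] = 3 · (1/2)^{4} = 3/16 ≈ 0.188.


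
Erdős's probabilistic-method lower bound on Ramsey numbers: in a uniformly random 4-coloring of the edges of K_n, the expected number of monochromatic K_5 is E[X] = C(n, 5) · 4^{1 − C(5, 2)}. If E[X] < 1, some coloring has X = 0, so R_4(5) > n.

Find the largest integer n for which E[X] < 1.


We need C(n, 5) · 4^{1 − 10} < 1, i.e. C(n, 5) < 4^{10 − 1} = 262144.
Check values of n near the boundary:
  n = 28: C(28, 5) = 98280; 98280 < 262144? YES
  n = 29: C(29, 5) = 118755; 118755 < 262144? YES
  n = 30: C(30, 5) = 142506; 142506 < 262144? YES
  n = 31: C(31, 5) = 169911; 169911 < 262144? YES
  n = 32: C(32, 5) = 201376; 201376 < 262144? YES
  n = 33: C(33, 5) = 237336; 237336 < 262144? YES
  n = 34: C(34, 5) = 278256; 278256 < 262144? NO
  n = 35: C(35, 5) = 324632; 324632 < 262144? NO
The largest n with C(n, 5) < 262144 is n = 33 (where E[X] = 29667/32768 ≈ 0.905365). Hence R_4(5) > 33, i.e. R_4(5) ≥ 34.

Largest n = 33; hence R_4(5) > 33.


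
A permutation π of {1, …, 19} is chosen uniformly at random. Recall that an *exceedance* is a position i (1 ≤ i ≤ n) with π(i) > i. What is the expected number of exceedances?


Write X = Σ_{i=1}^{19} X_i, where X_i = 1_{π(i) > i}.
For each fixed i, π(i) is uniform over {1, …, 19} (marginal of a uniform permutation), so P[π(i) > i] = (n − i)/n. Summing: Σ_{i=1}^{19} (n − i)/n = (0 + 1 + … + 18)/19 = 19(19 − 1)/(2·19) = (19 − 1)/2.
Hence E[X] = Σ_{i=1}^{19} (19 − i)/19 = 9 ≈ 9.000.

E[X] = 9 = 9.000.


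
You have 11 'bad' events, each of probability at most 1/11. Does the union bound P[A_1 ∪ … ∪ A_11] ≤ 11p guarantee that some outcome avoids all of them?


Union bound: P[∪_{i=1}^{11} A_i] ≤ Σ_i P[A_i] ≤ 11·p = 11·(1/11) = 1.
Numerically: 1 ≈ 1.0000.
Is 1 < 1? NO.
Since the bound 1 is ≥ 1, the union bound is uninformative here; it does NOT by itself certify existence.

11·p = 1 ≈ 1.0000; existence NOT certified by the union bound.


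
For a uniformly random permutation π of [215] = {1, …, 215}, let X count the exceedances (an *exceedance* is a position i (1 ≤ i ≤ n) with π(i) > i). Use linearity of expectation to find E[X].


Write X = Σ_{i=1}^{215} X_i, where X_i = 1_{π(i) > i}.
For each fixed i, π(i) is uniform over {1, …, 215} (marginal of a uniform permutation), so P[π(i) > i] = (n − i)/n. Summing: Σ_{i=1}^{215} (n − i)/n = (0 + 1 + … + 214)/215 = 215(215 − 1)/(2·215) = (215 − 1)/2.
Hence E[X] = Σ_{i=1}^{215} (215 − i)/215 = 107 ≈ 107.000.

E[X] = 107 = 107.000.


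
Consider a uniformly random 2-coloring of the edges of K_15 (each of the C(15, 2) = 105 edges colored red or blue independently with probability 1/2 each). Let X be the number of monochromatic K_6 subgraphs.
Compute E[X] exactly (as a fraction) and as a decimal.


Let X = Σ_S X_S over the C(15, 6) = 5005 subsets S of size 6, where X_S = 1 if the K_6 on S is monochromatic.
For a fixed S, the K_6 on S has C(6, 2) = 15 edges. P[all 15 edges red] = (1/2)^15, and likewise for blue, so P[monochromatic] = 2·(1/2)^15 = 2^{1 − 15} = 1/16384.
Summing: E[X] = C(15, 6) · 2^{1 − 15} = 5005 · 1/16384 = 5005/16384.
Numerically: E[X] ≈ 0.305481.

E[X] = C(15,6)·2^(1−C(6,2)) = 5005/16384 ≈ 0.305481.


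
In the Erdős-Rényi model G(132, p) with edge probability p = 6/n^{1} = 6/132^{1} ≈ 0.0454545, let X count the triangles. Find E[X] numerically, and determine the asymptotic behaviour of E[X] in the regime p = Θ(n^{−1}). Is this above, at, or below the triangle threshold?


Number of potential triangles: C(132, 3) = 374660.
Each occurs with probability p³ ≈ (0.0454545)³ ≈ 9.39143501e-05.
By linearity: E[X] = C(132, 3)·p³ ≈ 374660 · 9.39143501e-05 ≈ 35.185950.
Here α = 1, so p = 6/n is exactly at the triangle threshold p ~ 1/n. Asymptotically E[X] → c³/6 = 6³/6 = 36 ≈ 36.000000, a bounded constant. In this regime the triangle count is asymptotically Poisson(c³/6).

E[X] ≈ 35.185950; in regime p = Θ(1/n^{1}) E[X] stays bounded (at the triangle threshold p ~ 1/n).


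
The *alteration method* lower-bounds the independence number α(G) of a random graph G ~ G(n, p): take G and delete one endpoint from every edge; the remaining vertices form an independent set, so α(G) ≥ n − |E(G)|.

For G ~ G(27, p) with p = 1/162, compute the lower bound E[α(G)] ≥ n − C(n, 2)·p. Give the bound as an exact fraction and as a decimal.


E[|E(G)|] = C(27, 2)·p = 351 · (1/162) = 13/6.
E[α(G)] ≥ n − E[|E(G)|] = 27 − 13/6 = 149/6.
Numerically: ≈ 24.83333.
(This is only a lower bound; the true E[α(G)] may be larger.)

E[α(G)] ≥ 149/6 ≈ 24.83333.


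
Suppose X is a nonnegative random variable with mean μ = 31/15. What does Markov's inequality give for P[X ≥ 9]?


μ = E[X] = 31/15, a = 9.
Markov: P[X ≥ 9] ≤ μ/a = (31/15)/9 = 31/135.
Numerically: ≈ 0.230.
(Since a = 9 > μ = 2.067, the bound 31/135 is < 1 and informative.)

P[X ≥ 9] ≤ 31/135 ≈ 0.230.


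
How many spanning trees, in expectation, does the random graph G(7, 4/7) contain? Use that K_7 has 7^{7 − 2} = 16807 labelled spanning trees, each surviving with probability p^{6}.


K_7 has 7^{7 − 2} = 16807 labelled spanning trees.
For each such spanning tree H, let X_H = 1 if all 6 edges of H are present in G. Then P[X_H = 1] = p^{6} = (4/7)^{6} = 4096/117649.
By linearity of expectation: E[X] = Σ_H E[X_H] = 16807 · p^{6} = 16807 · 4096/117649 = 4096/7.
Numerically: E[X] ≈ 585.

E[X] = 16807 · (4/7)^{6} = 4096/7 ≈ 585.


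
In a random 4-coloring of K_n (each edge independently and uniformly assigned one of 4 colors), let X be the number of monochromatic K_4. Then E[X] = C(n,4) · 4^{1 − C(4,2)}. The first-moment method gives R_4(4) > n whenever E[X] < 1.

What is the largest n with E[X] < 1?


We need C(n, 4) · 4^{1 − 6} < 1, i.e. C(n, 4) < 4^{6 − 1} = 1024.
Check values of n near the boundary:
  n = 13: C(13, 4) = 715; 715 < 1024? YES
  n = 14: C(14, 4) = 1001; 1001 < 1024? YES
  n = 15: C(15, 4) = 1365; 1365 < 1024? NO
The largest n with C(n, 4) < 1024 is n = 14 (where E[X] = 1001/1024 ≈ 0.977539). Hence R_4(4) > 14, i.e. R_4(4) ≥ 15.

Largest n = 14; hence R_4(4) > 14.


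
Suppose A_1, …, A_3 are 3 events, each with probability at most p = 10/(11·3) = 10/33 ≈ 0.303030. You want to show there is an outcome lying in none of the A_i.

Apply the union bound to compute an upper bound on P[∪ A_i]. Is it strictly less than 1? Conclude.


Union bound: P[∪_{i=1}^{3} A_i] ≤ Σ_i P[A_i] ≤ 3·p = 3·(10/33) = 10/11.
Numerically: 10/11 ≈ 0.909091.
Is 10/11 < 1? YES.
Since P[∪ A_i] ≤ 10/11 < 1, the complement has P[∩ A_i^c] ≥ 1 − 10/11 = 1/11 > 0, so some outcome avoids every A_i.

3·p = 10/11 ≈ 0.909091; existence CERTIFIED by the union bound.


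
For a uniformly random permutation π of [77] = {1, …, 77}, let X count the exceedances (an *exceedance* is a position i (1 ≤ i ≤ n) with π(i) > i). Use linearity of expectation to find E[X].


Write X = Σ_{i=1}^{77} X_i, where X_i = 1_{π(i) > i}.
For each fixed i, π(i) is uniform over {1, …, 77} (marginal of a uniform permutation), so P[π(i) > i] = (n − i)/n. Summing: Σ_{i=1}^{77} (n − i)/n = (0 + 1 + … + 76)/77 = 77(77 − 1)/(2·77) = (77 − 1)/2.
Hence E[X] = Σ_{i=1}^{77} (77 − i)/77 = 38 ≈ 38.000000.

E[X] = 38 = 38.000000.


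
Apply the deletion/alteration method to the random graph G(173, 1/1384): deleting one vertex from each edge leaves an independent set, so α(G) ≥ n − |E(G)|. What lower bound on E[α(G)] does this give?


E[|E(G)|] = C(173, 2)·p = 14878 · (1/1384) = 43/4.
E[α(G)] ≥ n − E[|E(G)|] = 173 − 43/4 = 649/4.
Numerically: ≈ 162.250000.
(This is only a lower bound; the true E[α(G)] may be larger.)

E[α(G)] ≥ 649/4 ≈ 162.250000.


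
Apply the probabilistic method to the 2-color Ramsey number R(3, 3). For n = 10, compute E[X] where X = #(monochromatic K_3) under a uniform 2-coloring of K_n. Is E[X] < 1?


E[X] = C(10, 3) · 2^{1 − 3} = 120 · 2^{−2} = 120/4.
As a reduced fraction: E[X] = 30 ≈ 30.0000000.
Is E[X] < 1? NO.
Since E[X] ≥ 1, the first-moment bound is inconclusive at n = 10; it does NOT by itself certify R(3, 3) > 10.

E[X] = 30 ≈ 30.0000000; E[X] ≥ 1; first-moment method inconclusive here.


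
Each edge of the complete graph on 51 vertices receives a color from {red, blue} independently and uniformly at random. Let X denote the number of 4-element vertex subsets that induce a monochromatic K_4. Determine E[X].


Let X = Σ_S X_S over the C(51, 4) = 249900 subsets S of size 4, where X_S = 1 if the K_4 on S is monochromatic.
For a fixed S, the K_4 on S has C(4, 2) = 6 edges. P[all 6 edges red] = (1/2)^6, and likewise for blue, so P[monochromatic] = 2·(1/2)^6 = 2^{1 − 6} = 1/32.
Summing: E[X] = C(51, 4) · 2^{1 − 6} = 249900 · 1/32 = 62475/8.
Numerically: E[X] ≈ 7809.3750.

E[X] = C(51,4)·2^(1−C(4,2)) = 62475/8 ≈ 7809.3750.


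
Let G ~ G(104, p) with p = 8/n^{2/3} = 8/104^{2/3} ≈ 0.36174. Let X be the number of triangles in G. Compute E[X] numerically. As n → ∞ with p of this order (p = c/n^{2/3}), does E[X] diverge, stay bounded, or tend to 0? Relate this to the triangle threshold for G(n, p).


Number of potential triangles: C(104, 3) = 182104.
Each occurs with probability p³ ≈ (0.36174)³ ≈ 4.7337278e-02.
By linearity: E[X] = C(104, 3)·p³ ≈ 182104 · 4.7337278e-02 ≈ 8620.30769.
Since α = 2/3 < 1, p = c/n^{2/3} ≫ 1/n is above the triangle threshold p ~ 1/n. Asymptotically E[X] ~ (c³/6)·n^{3(1−α)} = (8³/6)·n^{1} → ∞; triangles are abundant w.h.p.

E[X] ≈ 8620.30769; in regime p = Θ(1/n^{2/3}) E[X] diverges (above the triangle threshold p ~ 1/n).


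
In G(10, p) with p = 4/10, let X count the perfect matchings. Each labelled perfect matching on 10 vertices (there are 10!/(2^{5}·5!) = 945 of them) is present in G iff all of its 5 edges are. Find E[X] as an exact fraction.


K_10 has 10!/(2^{5}·5!) = 945 labelled perfect matchings.
For each such perfect matching H, let X_H = 1 if all 5 edges of H are present in G. Then P[X_H = 1] = p^{5} = (2/5)^{5} = 32/3125.
By linearity of expectation: E[X] = Σ_H E[X_H] = 945 · p^{5} = 945 · 32/3125 = 6048/625.
Numerically: E[X] ≈ 9.68.

E[X] = 945 · (2/5)^{5} = 6048/625 ≈ 9.68.


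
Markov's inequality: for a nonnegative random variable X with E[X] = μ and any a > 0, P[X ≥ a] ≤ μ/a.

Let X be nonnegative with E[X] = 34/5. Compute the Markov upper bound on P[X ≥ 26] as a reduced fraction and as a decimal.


μ = E[X] = 34/5, a = 26.
Markov: P[X ≥ 26] ≤ μ/a = (34/5)/26 = 17/65.
Numerically: ≈ 0.26154.
(Since a = 26 > μ = 6.80000, the bound 17/65 is < 1 and informative.)

P[X ≥ 26] ≤ 17/65 ≈ 0.26154.


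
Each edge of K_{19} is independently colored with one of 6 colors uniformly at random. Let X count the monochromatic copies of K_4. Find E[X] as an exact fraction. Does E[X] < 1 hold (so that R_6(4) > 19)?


E[X] = C(19, 4) · 6^{1 − 6} = 3876 · 6^{−5} = 3876/7776.
As a reduced fraction: E[X] = 323/648 ≈ 0.49846.
Is E[X] < 1? YES.
Since E[X] < 1, there exists a 6-coloring of K_{19} with no monochromatic K_4; hence R_6(4) > 19.

E[X] = 323/648 ≈ 0.49846; E[X] < 1, so R_6(4) > 19.


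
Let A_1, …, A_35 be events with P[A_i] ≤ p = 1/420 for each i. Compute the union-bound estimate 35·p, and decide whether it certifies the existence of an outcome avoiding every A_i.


Union bound: P[∪_{i=1}^{35} A_i] ≤ Σ_i P[A_i] ≤ 35·p = 35·(1/420) = 1/12.
Numerically: 1/12 ≈ 0.08333.
Is 1/12 < 1? YES.
Since P[∪ A_i] ≤ 1/12 < 1, the complement has P[∩ A_i^c] ≥ 1 − 1/12 = 11/12 > 0, so some outcome avoids every A_i.

35·p = 1/12 ≈ 0.08333; existence CERTIFIED by the union bound.


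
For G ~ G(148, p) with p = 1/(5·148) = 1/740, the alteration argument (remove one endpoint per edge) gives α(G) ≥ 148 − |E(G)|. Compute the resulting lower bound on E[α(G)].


E[|E(G)|] = C(148, 2)·p = 10878 · (1/740) = 147/10.
E[α(G)] ≥ n − E[|E(G)|] = 148 − 147/10 = 1333/10.
Numerically: ≈ 133.300.
(This is only a lower bound; the true E[α(G)] may be larger.)

E[α(G)] ≥ 1333/10 ≈ 133.300.


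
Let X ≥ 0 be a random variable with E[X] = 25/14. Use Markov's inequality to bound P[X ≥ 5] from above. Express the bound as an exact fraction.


μ = E[X] = 25/14, a = 5.
Markov: P[X ≥ 5] ≤ μ/a = (25/14)/5 = 5/14.
Numerically: ≈ 0.3571.
(Since a = 5 > μ = 1.7857, the bound 5/14 is < 1 and informative.)

P[X ≥ 5] ≤ 5/14 ≈ 0.3571.


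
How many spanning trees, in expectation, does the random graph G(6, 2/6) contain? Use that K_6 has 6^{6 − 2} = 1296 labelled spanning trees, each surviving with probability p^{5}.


K_6 has 6^{6 − 2} = 1296 labelled spanning trees.
For each such spanning tree H, let X_H = 1 if all 5 edges of H are present in G. Then P[X_H = 1] = p^{5} = (1/3)^{5} = 1/243.
Summing the indicators: E[X] = Σ_H E[X_H] = 1296 · p^{5} = 1296 · 1/243 = 16/3.
Numerically: E[X] ≈ 5.3333.

E[X] = 1296 · (1/3)^{5} = 16/3 ≈ 5.3333.


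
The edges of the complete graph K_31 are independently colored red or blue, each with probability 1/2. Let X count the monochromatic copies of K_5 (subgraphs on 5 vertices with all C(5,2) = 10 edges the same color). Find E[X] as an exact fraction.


Let X = Σ_S X_S over the C(31, 5) = 169911 subsets S of size 5, where X_S = 1 if the K_5 on S is monochromatic.
For a fixed S, the K_5 on S has C(5, 2) = 10 edges. P[all 10 edges red] = (1/2)^10, and likewise for blue, so P[monochromatic] = 2·(1/2)^10 = 2^{1 − 10} = 1/512.
Summing: E[X] = C(31, 5) · 2^{1 − 10} = 169911 · 1/512 = 169911/512.
Numerically: E[X] ≈ 331.85742.

E[X] = C(31,5)·2^(1−C(5,2)) = 169911/512 ≈ 331.85742.


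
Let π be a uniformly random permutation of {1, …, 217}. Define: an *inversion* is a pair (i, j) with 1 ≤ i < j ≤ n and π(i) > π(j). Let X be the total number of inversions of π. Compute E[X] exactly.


Write X = Σ X_I over the C(217, 2) = 23436 pairs i < j, with X_I the indicator of one inversion.
There are 23436 indicators.
For each fixed pair i < j, the values π(i) and π(j) are two distinct elements of {1, …, 217} in uniformly random order; by symmetry P[π(i) > π(j)] = 1/2.
By linearity: E[X] = 23436 · (1/2) = C(217, 2) · (1/2) = 23436/2 = 11718 ≈ 11718.000.

E[X] = 11718 = 11718.000.


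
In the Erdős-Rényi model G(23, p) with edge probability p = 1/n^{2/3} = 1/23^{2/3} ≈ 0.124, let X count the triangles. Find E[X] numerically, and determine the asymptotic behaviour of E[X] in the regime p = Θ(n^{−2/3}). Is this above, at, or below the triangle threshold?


Number of potential triangles: C(23, 3) = 1771.
Each occurs with probability p³ ≈ (0.124)³ ≈ 1.89036e-03.
By linearity: E[X] = C(23, 3)·p³ ≈ 1771 · 1.89036e-03 ≈ 3.348.
Since α = 2/3 < 1, p = c/n^{2/3} ≫ 1/n is above the triangle threshold p ~ 1/n. Asymptotically E[X] ~ (c³/6)·n^{3(1−α)} = (1³/6)·n^{1} → ∞; triangles are abundant w.h.p.

E[X] ≈ 3.348; in regime p = Θ(1/n^{2/3}) E[X] diverges (above the triangle threshold p ~ 1/n).


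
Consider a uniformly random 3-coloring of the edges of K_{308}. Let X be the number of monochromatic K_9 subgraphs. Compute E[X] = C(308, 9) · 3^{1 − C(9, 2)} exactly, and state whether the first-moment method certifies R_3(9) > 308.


E[X] = C(308, 9) · 3^{1 − 36} = 61088326838816200 · 3^{−35} = 61088326838816200/50031545098999707.
As a reduced fraction: E[X] = 61088326838816200/50031545098999707 ≈ 1.221.
Is E[X] < 1? NO.
Since E[X] ≥ 1, the first-moment bound is inconclusive at n = 308; it does NOT by itself certify R_3(9) > 308.

E[X] = 61088326838816200/50031545098999707 ≈ 1.221; E[X] ≥ 1; first-moment method inconclusive here.


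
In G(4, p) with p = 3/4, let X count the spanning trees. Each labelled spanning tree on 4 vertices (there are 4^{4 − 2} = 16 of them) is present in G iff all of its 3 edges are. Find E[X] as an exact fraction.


K_4 has 4^{4 − 2} = 16 labelled spanning trees.
For each such spanning tree H, let X_H = 1 if all 3 edges of H are present in G. Then P[X_H = 1] = p^{3} = (3/4)^{3} = 27/64.
By linearity: E[X] = Σ_H E[X_H] = 16 · p^{3} = 16 · 27/64 = 27/4.
Numerically: E[X] ≈ 6.75.

E[X] = 16 · (3/4)^{3} = 27/4 ≈ 6.75.


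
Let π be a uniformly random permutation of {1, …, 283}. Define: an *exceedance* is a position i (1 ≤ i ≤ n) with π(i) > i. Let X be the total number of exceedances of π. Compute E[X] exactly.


Write X = Σ_{i=1}^{283} X_i, where X_i = 1_{π(i) > i}.
For each fixed i, π(i) is uniform over {1, …, 283} (marginal of a uniform permutation), so P[π(i) > i] = (n − i)/n. Summing: Σ_{i=1}^{283} (n − i)/n = (0 + 1 + … + 282)/283 = 283(283 − 1)/(2·283) = (283 − 1)/2.
Hence E[X] = Σ_{i=1}^{283} (283 − i)/283 = 141 ≈ 141.0000.

E[X] = 141 = 141.0000.


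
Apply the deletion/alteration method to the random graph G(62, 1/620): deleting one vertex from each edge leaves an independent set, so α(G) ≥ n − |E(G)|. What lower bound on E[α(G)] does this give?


E[|E(G)|] = C(62, 2)·p = 1891 · (1/620) = 61/20.
E[α(G)] ≥ n − E[|E(G)|] = 62 − 61/20 = 1179/20.
Numerically: ≈ 58.950.
(This is only a lower bound; the true E[α(G)] may be larger.)

E[α(G)] ≥ 1179/20 ≈ 58.950.


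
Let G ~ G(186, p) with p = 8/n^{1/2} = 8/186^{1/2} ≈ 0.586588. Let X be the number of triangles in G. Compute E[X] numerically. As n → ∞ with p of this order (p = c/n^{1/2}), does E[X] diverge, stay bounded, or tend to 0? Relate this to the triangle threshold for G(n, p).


Number of potential triangles: C(186, 3) = 1055240.
Each occurs with probability p³ ≈ (0.586588)³ ≈ 2.01836889e-01.
By linearity: E[X] = C(186, 3)·p³ ≈ 1055240 · 2.01836889e-01 ≈ 212986.359267.
Since α = 1/2 < 1, p = c/n^{1/2} ≫ 1/n is above the triangle threshold p ~ 1/n. Asymptotically E[X] ~ (c³/6)·n^{3(1−α)} = (8³/6)·n^{1.5} → ∞; triangles are abundant w.h.p.

E[X] ≈ 212986.359267; in regime p = Θ(1/n^{1/2}) E[X] diverges (above the triangle threshold p ~ 1/n).


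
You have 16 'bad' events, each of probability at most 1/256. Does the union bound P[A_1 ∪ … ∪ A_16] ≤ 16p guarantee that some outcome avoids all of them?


Union bound: P[∪_{i=1}^{16} A_i] ≤ Σ_i P[A_i] ≤ 16·p = 16·(1/256) = 1/16.
Numerically: 1/16 ≈ 0.062500.
Is 1/16 < 1? YES.
Since P[∪ A_i] ≤ 1/16 < 1, the complement has P[∩ A_i^c] ≥ 1 − 1/16 = 15/16 > 0, so some outcome avoids every A_i.

16·p = 1/16 ≈ 0.062500; existence CERTIFIED by the union bound.


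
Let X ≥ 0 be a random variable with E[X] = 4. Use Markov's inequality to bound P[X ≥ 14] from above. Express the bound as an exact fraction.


μ = E[X] = 4, a = 14.
Markov: P[X ≥ 14] ≤ μ/a = (4)/14 = 2/7.
Numerically: ≈ 0.286.
(Since a = 14 > μ = 4.000, the bound 2/7 is < 1 and informative.)

P[X ≥ 14] ≤ 2/7 ≈ 0.286.


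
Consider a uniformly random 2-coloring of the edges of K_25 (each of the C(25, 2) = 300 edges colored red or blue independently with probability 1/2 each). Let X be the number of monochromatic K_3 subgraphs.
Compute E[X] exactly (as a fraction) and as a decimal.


Let X = Σ_S X_S over the C(25, 3) = 2300 subsets S of size 3, where X_S = 1 if the K_3 on S is monochromatic.
For a fixed S, the K_3 on S has C(3, 2) = 3 edges. P[all 3 edges red] = (1/2)^3, and likewise for blue, so P[monochromatic] = 2·(1/2)^3 = 2^{1 − 3} = 1/4.
Summing: E[X] = C(25, 3) · 2^{1 − 3} = 2300 · 1/4 = 575.
Numerically: E[X] ≈ 575.00000.

E[X] = C(25,3)·2^(1−C(3,2)) = 575 ≈ 575.00000.


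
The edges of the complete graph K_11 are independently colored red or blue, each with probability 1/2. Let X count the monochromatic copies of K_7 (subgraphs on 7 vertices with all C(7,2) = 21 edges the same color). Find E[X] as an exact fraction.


Let X = Σ_S X_S over the C(11, 7) = 330 subsets S of size 7, where X_S = 1 if the K_7 on S is monochromatic.
For a fixed S, the K_7 on S has C(7, 2) = 21 edges. P[all 21 edges red] = (1/2)^21, and likewise for blue, so P[monochromatic] = 2·(1/2)^21 = 2^{1 − 21} = 1/1048576.
By linearity of expectation: E[X] = C(11, 7) · 2^{1 − 21} = 330 · 1/1048576 = 165/524288.
Numerically: E[X] ≈ 0.0003.

E[X] = C(11,7)·2^(1−C(7,2)) = 165/524288 ≈ 0.0003.


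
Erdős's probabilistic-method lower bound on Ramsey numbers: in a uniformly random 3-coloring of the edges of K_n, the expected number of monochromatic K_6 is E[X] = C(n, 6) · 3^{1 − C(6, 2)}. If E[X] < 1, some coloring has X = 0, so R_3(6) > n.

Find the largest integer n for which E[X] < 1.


We need C(n, 6) · 3^{1 − 15} < 1, i.e. C(n, 6) < 3^{15 − 1} = 4782969.
Check values of n near the boundary:
  n = 36: C(36, 6) = 1947792; 1947792 < 4782969? YES
  n = 37: C(37, 6) = 2324784; 2324784 < 4782969? YES
  n = 38: C(38, 6) = 2760681; 2760681 < 4782969? YES
  n = 39: C(39, 6) = 3262623; 3262623 < 4782969? YES
  n = 40: C(40, 6) = 3838380; 3838380 < 4782969? YES
  n = 41: C(41, 6) = 4496388; 4496388 < 4782969? YES
  n = 42: C(42, 6) = 5245786; 5245786 < 4782969? NO
  n = 43: C(43, 6) = 6096454; 6096454 < 4782969? NO
  n = 44: C(44, 6) = 7059052; 7059052 < 4782969? NO
The largest n with C(n, 6) < 4782969 is n = 41 (where E[X] = 1498796/1594323 ≈ 0.94008). Hence R_3(6) > 41, i.e. R_3(6) ≥ 42.

Largest n = 41; hence R_3(6) > 41.


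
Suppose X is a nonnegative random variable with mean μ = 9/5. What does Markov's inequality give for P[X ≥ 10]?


μ = E[X] = 9/5, a = 10.
Markov: P[X ≥ 10] ≤ μ/a = (9/5)/10 = 9/50.
Numerically: ≈ 0.18000.
(Since a = 10 > μ = 1.80000, the bound 9/50 is < 1 and informative.)

P[X ≥ 10] ≤ 9/50 ≈ 0.18000.


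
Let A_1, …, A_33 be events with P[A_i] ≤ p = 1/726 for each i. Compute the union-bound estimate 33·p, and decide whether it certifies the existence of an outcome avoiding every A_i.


Union bound: P[∪_{i=1}^{33} A_i] ≤ Σ_i P[A_i] ≤ 33·p = 33·(1/726) = 1/22.
Numerically: 1/22 ≈ 0.045455.
Is 1/22 < 1? YES.
Since P[∪ A_i] ≤ 1/22 < 1, the complement has P[∩ A_i^c] ≥ 1 − 1/22 = 21/22 > 0, so some outcome avoids every A_i.

33·p = 1/22 ≈ 0.045455; existence CERTIFIED by the union bound.


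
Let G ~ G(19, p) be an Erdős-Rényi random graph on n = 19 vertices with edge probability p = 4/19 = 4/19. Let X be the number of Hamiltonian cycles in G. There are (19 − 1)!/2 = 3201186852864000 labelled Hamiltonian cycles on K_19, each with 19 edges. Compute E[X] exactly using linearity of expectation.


K_19 has (19 − 1)!/2 = 3201186852864000 labelled Hamiltonian cycles.
For each such Hamiltonian cycle H, let X_H = 1 if all 19 edges of H are present in G. Then P[X_H = 1] = p^{19} = (4/19)^{19} = 274877906944/1978419655660313589123979.
Summing the indicators: E[X] = Σ_H E[X_H] = 3201186852864000 · p^{19} = 3201186852864000 · 274877906944/1978419655660313589123979 = 879935541851906811887616000/1978419655660313589123979.
Numerically: E[X] ≈ 445.

E[X] = 3201186852864000 · (4/19)^{19} = 879935541851906811887616000/1978419655660313589123979 ≈ 445.


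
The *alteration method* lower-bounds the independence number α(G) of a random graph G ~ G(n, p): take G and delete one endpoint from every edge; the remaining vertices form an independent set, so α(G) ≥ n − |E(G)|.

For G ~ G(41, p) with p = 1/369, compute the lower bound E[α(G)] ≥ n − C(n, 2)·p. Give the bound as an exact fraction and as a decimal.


E[|E(G)|] = C(41, 2)·p = 820 · (1/369) = 20/9.
E[α(G)] ≥ n − E[|E(G)|] = 41 − 20/9 = 349/9.
Numerically: ≈ 38.77778.
(This is only a lower bound; the true E[α(G)] may be larger.)

E[α(G)] ≥ 349/9 ≈ 38.77778.


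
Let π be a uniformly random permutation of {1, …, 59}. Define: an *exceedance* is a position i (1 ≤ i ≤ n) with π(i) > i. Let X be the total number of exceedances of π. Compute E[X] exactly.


Write X = Σ_{i=1}^{59} X_i, where X_i = 1_{π(i) > i}.
For each fixed i, π(i) is uniform over {1, …, 59} (marginal of a uniform permutation), so P[π(i) > i] = (n − i)/n. Summing: Σ_{i=1}^{59} (n − i)/n = (0 + 1 + … + 58)/59 = 59(59 − 1)/(2·59) = (59 − 1)/2.
Hence E[X] = Σ_{i=1}^{59} (59 − i)/59 = 29 ≈ 29.000.

E[X] = 29 = 29.000.


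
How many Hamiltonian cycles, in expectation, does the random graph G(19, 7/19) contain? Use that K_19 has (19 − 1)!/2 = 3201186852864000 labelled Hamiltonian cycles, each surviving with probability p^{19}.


K_19 has (19 − 1)!/2 = 3201186852864000 labelled Hamiltonian cycles.
For each such Hamiltonian cycle H, let X_H = 1 if all 19 edges of H are present in G. Then P[X_H = 1] = p^{19} = (7/19)^{19} = 11398895185373143/1978419655660313589123979.
By linearity: E[X] = Σ_H E[X_H] = 3201186852864000 · p^{19} = 3201186852864000 · 11398895185373143/1978419655660313589123979 = 36489993404591253525678231552000/1978419655660313589123979.
Numerically: E[X] ≈ 1.8444e+07.

E[X] = 3201186852864000 · (7/19)^{19} = 36489993404591253525678231552000/1978419655660313589123979 ≈ 1.8444e+07.


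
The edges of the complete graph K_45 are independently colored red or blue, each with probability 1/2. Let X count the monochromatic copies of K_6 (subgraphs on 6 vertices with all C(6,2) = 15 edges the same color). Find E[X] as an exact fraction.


Let X = Σ_S X_S over the C(45, 6) = 8145060 subsets S of size 6, where X_S = 1 if the K_6 on S is monochromatic.
For a fixed S, the K_6 on S has C(6, 2) = 15 edges. P[all 15 edges red] = (1/2)^15, and likewise for blue, so P[monochromatic] = 2·(1/2)^15 = 2^{1 − 15} = 1/16384.
Summing: E[X] = C(45, 6) · 2^{1 − 15} = 8145060 · 1/16384 = 2036265/4096.
Numerically: E[X] ≈ 497.1350.

E[X] = C(45,6)·2^(1−C(6,2)) = 2036265/4096 ≈ 497.1350.


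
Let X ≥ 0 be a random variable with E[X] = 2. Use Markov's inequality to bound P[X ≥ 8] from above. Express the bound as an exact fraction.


μ = E[X] = 2, a = 8.
Markov: P[X ≥ 8] ≤ μ/a = (2)/8 = 1/4.
Numerically: ≈ 0.25000.
(Since a = 8 > μ = 2.00000, the bound 1/4 is < 1 and informative.)

P[X ≥ 8] ≤ 1/4 ≈ 0.25000.


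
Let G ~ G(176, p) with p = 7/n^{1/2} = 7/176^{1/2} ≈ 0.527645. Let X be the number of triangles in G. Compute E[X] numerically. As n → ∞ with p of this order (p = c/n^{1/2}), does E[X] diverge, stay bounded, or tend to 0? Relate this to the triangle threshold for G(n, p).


Number of potential triangles: C(176, 3) = 893200.
Each occurs with probability p³ ≈ (0.527645)³ ≈ 1.46901124e-01.
By linearity: E[X] = C(176, 3)·p³ ≈ 893200 · 1.46901124e-01 ≈ 131212.083823.
Since α = 1/2 < 1, p = c/n^{1/2} ≫ 1/n is above the triangle threshold p ~ 1/n. Asymptotically E[X] ~ (c³/6)·n^{3(1−α)} = (7³/6)·n^{1.5} → ∞; triangles are abundant w.h.p.

E[X] ≈ 131212.083823; in regime p = Θ(1/n^{1/2}) E[X] diverges (above the triangle threshold p ~ 1/n).


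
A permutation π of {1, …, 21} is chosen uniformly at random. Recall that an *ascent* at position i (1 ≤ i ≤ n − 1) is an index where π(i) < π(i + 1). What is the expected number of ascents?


Write X = Σ X_I over i = 1, …, 20, with X_I the indicator of one ascent.
There are 20 indicators.
For each fixed i, the pair (π(i), π(i+1)) is a uniformly random ordered pair of distinct values from {1, …, 21}; by symmetry P[π(i) < π(i+1)] = 1/2.
By linearity: E[X] = 20 · (1/2) = (21 − 1) · (1/2) = 10 ≈ 10.00000.

E[X] = 10 = 10.00000.


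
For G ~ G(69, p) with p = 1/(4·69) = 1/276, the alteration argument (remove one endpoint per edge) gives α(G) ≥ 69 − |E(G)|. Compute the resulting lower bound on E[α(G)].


E[|E(G)|] = C(69, 2)·p = 2346 · (1/276) = 17/2.
E[α(G)] ≥ n − E[|E(G)|] = 69 − 17/2 = 121/2.
Numerically: ≈ 60.50000.
(This is only a lower bound; the true E[α(G)] may be larger.)

E[α(G)] ≥ 121/2 ≈ 60.50000.


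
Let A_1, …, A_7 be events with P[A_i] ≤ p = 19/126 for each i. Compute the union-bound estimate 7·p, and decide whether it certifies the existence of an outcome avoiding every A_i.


Union bound: P[∪_{i=1}^{7} A_i] ≤ Σ_i P[A_i] ≤ 7·p = 7·(19/126) = 19/18.
Numerically: 19/18 ≈ 1.056.
Is 19/18 < 1? NO.
Since the bound 19/18 is ≥ 1, the union bound is uninformative here; it does NOT by itself certify existence.

7·p = 19/18 ≈ 1.056; existence NOT certified by the union bound.


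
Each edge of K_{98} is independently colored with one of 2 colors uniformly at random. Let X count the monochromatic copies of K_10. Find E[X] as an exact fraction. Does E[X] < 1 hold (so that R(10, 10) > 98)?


E[X] = C(98, 10) · 2^{1 − 45} = 14005614014756 · 2^{−44} = 14005614014756/17592186044416.
As a reduced fraction: E[X] = 3501403503689/4398046511104 ≈ 0.79613.
Is E[X] < 1? YES.
Since E[X] < 1, there exists a 2-coloring of K_{98} with no monochromatic K_10; hence R(10, 10) > 98.

E[X] = 3501403503689/4398046511104 ≈ 0.79613; E[X] < 1, so R(10, 10) > 98.
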